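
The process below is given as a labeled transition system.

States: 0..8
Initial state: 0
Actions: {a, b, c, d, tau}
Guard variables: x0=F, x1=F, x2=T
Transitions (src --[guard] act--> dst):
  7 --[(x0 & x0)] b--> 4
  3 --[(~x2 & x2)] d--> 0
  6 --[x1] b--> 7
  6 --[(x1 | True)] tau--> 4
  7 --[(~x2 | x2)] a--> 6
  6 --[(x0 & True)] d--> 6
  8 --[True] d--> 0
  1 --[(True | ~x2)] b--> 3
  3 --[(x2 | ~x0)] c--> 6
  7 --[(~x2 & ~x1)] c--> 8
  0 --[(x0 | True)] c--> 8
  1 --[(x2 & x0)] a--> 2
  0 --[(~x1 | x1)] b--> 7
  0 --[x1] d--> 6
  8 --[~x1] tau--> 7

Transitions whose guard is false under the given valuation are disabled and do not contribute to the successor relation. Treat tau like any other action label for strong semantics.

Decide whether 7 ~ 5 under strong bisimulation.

Answer: NOT BISIMILAR

Working:
Refine partition for ~:
  π0 = {{0,1,2,3,4,5,6,7,8}}
  π1 = {{0},{1},{2,4,5},{3},{6},{7},{8}}
stable after 2 split(s): 7 block(s)
7∈{7}, 5∈{2,4,5}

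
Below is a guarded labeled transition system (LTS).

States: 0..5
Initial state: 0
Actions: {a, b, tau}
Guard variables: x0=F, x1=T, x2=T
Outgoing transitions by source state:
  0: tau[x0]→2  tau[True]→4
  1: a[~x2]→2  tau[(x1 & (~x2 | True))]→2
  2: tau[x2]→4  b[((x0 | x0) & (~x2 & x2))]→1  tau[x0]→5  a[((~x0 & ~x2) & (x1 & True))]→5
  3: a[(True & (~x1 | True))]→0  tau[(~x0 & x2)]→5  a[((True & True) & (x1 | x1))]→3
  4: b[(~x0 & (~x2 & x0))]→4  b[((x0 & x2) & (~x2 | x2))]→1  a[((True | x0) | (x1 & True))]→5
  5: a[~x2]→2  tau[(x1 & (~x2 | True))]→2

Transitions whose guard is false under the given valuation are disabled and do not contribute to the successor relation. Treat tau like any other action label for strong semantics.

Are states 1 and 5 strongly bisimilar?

Answer: BISIMILAR

Working:
Bisimulation quotient by refinement:
  round 0: {{0,1,2,3,4,5}}
  round 1: {{0,1,2,5},{3},{4}}
  round 2: {{0,2},{1,5},{3},{4}}
stable after 3 split(s): 4 block(s)
class of 1: {1,5}; class of 5: {1,5}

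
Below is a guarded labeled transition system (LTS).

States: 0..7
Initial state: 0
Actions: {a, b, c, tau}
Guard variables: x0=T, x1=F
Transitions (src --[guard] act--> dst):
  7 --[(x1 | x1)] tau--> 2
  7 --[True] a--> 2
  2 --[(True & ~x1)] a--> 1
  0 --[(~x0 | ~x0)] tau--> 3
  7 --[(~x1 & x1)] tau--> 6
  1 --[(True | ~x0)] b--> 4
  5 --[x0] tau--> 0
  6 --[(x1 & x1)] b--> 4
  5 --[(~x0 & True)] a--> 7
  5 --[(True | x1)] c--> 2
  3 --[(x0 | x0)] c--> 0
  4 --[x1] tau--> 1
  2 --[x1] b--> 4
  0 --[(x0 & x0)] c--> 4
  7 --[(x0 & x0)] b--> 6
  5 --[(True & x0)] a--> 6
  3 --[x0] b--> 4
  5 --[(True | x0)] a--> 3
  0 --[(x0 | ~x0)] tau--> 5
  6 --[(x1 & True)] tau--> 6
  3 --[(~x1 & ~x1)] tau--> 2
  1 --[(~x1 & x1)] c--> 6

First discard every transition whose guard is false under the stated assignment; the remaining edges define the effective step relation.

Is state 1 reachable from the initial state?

Guard filter leaves 13 enabled edge(s).
depth 0: {0}
depth 1: {4,5}  cumulative {0,4,5}
depth 2: {2,3,6}  cumulative {0,2,3,4,5,6}
depth 3: {1}  cumulative {0,1,2,3,4,5,6}
R = {0,1,2,3,4,5,6}
trace reaching 1: tau·c·a

Answer: REACHABLE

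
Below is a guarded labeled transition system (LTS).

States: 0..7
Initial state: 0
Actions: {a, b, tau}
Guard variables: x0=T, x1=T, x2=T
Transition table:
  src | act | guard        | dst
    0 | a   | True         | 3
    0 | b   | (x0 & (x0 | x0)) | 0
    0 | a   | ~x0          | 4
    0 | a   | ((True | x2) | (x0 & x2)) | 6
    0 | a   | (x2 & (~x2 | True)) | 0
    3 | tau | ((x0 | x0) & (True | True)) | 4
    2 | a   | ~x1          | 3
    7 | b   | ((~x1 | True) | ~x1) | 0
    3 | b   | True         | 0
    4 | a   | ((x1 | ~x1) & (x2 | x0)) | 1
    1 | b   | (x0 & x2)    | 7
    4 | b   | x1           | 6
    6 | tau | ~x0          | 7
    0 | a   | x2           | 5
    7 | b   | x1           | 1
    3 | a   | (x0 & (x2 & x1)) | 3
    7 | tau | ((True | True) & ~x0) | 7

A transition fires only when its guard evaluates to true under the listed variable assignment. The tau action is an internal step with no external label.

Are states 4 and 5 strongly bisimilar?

Answer: NOT BISIMILAR

Working:
Compute ~ classes (split until stable):
  round 0: {{0,1,2,3,4,5,6,7}}
  round 1: {{0,4},{1,7},{2,5,6},{3}}
  round 2: {{0},{1},{2,5,6},{3},{4},{7}}
6 equivalence class(es) (converged in 3)
[4]={4}  [5]={2,5,6}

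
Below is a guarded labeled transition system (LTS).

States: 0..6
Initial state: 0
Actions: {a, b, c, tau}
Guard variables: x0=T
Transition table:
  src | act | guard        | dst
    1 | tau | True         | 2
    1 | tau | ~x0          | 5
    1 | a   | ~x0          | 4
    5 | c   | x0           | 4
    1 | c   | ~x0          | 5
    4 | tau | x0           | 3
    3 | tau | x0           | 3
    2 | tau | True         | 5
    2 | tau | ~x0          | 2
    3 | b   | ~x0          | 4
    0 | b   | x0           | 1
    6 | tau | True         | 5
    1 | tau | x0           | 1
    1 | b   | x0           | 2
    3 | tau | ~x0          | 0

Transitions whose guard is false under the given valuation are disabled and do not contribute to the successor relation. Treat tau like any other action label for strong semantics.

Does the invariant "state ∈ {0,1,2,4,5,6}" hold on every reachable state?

Answer: INVARIANT VIOLATED at state 3

Working:
Safe = {0,1,2,4,5,6}
R = {0,1,2,3,4,5}
  0: ✓
  1: ✓
  2: ✓
  3: VIOLATES
  4: ✓
  5: ✓
witness against invariant: b·tau·tau·c·tau → 3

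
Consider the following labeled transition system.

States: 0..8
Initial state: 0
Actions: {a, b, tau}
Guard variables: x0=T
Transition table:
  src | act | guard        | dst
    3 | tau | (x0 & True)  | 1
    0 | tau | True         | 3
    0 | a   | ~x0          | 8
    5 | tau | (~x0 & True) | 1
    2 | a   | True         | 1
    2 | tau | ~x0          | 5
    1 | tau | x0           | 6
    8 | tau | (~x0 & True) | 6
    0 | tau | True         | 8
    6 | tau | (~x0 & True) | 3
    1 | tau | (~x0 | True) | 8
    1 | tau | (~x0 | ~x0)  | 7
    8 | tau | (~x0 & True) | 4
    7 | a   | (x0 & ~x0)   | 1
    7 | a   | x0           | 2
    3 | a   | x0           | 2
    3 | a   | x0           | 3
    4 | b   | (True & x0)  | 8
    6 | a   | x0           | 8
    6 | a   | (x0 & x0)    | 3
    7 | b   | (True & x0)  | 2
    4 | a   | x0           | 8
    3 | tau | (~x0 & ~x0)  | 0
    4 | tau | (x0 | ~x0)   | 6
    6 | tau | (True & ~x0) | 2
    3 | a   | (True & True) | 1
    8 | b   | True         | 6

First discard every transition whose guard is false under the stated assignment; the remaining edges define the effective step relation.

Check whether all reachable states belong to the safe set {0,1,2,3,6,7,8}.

Answer: INVARIANT HOLDS

Working:
Safe = {0,1,2,3,6,7,8}
Reachable = {0,1,2,3,6,8}
  0: safe
  1: safe
  2: safe
  3: safe
  6: safe
  8: safe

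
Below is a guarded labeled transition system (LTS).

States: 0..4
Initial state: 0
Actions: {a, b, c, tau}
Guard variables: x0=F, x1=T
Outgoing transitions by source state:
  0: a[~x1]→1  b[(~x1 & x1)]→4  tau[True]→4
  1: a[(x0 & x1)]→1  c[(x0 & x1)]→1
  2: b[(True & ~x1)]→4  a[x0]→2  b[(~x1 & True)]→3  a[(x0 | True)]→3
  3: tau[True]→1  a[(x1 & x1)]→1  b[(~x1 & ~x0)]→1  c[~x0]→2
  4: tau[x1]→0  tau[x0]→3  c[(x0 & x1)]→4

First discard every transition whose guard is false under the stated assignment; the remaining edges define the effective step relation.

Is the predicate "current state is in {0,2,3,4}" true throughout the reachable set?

Answer: INVARIANT HOLDS

Working:
Allowed set {0,2,3,4}
R = {0,4}
  0: ok
  4: ok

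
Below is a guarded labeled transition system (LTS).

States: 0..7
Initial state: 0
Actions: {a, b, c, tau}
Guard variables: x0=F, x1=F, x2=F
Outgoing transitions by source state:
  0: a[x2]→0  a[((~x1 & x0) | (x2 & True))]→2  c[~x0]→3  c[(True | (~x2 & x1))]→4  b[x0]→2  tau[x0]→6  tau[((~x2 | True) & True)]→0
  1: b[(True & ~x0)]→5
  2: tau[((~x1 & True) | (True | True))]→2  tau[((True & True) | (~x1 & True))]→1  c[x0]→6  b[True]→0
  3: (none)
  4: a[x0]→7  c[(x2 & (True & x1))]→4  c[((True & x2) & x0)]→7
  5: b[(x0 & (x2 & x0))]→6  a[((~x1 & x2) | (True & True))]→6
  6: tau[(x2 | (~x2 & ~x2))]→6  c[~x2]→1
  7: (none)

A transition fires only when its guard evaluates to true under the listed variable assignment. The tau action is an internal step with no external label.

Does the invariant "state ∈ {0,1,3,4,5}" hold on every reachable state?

Answer: INVARIANT HOLDS

Working:
Safe = {0,1,3,4,5}
Reach set: {0,3,4}
  0: ok
  3: ok
  4: ok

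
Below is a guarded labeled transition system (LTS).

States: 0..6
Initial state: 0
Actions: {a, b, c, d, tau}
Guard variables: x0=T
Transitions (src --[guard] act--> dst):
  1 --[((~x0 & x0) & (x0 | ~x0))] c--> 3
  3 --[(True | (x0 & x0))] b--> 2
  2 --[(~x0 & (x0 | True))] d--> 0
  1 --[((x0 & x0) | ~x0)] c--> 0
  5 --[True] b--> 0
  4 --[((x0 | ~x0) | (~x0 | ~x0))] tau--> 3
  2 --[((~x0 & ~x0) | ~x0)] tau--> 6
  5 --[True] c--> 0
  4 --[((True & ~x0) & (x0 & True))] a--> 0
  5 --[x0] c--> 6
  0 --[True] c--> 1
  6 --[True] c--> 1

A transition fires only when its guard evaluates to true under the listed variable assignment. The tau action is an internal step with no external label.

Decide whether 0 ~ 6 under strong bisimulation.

Answer: BISIMILAR

Analysis:
Bisimulation quotient by refinement:
  P[0] = {{0,1,2,3,4,5,6}}
  P[1] = {{0,1,6},{2},{3},{4},{5}}
5 equivalence class(es) (converged in 2)
0∈{0,1,6}, 6∈{0,1,6}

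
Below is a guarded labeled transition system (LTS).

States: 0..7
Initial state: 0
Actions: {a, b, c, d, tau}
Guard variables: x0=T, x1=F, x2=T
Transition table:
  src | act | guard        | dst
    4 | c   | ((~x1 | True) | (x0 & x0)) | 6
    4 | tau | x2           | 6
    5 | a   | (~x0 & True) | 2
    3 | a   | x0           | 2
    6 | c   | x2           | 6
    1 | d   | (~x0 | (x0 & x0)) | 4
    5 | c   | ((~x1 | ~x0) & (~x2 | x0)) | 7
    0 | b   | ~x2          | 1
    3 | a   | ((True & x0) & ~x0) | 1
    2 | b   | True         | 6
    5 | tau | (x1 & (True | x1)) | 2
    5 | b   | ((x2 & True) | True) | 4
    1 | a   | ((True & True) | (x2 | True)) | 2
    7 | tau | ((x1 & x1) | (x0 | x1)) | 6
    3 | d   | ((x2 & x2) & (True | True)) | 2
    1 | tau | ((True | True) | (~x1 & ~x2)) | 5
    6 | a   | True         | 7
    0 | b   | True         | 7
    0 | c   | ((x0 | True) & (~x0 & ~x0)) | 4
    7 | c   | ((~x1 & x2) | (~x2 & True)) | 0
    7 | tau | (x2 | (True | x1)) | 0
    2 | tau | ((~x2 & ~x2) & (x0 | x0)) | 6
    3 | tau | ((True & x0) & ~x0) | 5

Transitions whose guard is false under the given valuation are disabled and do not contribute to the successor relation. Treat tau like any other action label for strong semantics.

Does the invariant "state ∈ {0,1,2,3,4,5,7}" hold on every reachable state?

Safe = {0,1,2,3,4,5,7}
R = {0,6,7}
  0: safe
  6: VIOLATES
  7: safe
reach 6 via b·tau — violates

Answer: INVARIANT VIOLATED at state 6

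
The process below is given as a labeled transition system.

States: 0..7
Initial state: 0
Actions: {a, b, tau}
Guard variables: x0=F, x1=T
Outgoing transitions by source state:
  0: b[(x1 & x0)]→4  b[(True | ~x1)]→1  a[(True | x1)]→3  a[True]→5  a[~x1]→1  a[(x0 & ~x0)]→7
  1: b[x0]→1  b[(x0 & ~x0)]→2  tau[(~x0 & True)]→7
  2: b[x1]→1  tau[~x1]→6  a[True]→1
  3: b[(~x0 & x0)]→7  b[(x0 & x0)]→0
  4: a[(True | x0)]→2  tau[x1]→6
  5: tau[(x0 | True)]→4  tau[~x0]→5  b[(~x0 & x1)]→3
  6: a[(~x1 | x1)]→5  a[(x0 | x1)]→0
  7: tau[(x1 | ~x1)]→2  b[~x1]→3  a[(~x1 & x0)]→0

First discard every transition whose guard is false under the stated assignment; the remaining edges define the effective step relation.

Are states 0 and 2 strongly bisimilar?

Bisimulation quotient by refinement:
  P[0] = {{0,1,2,3,4,5,6,7}}
  P[1] = {{0,2},{1,7},{3},{4},{5},{6}}
  P[2] = {{0},{1},{2},{3},{4},{5},{6},{7}}
Fixed point at round 3; 8 class(es).
[0]={0}  [2]={2}

Answer: NOT BISIMILAR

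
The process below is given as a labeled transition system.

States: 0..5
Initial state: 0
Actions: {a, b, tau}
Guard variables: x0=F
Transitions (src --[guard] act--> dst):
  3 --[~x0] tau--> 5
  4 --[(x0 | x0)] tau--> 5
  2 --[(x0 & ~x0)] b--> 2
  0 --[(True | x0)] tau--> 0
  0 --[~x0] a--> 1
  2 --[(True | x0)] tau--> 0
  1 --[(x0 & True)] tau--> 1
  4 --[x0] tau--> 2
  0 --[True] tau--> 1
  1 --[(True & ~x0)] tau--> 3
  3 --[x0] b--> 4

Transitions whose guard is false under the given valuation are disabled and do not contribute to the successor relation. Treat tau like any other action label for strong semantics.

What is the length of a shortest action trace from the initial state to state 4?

Answer: UNREACHABLE

Trace:
BFS to 4:
  Layer 0: {0}
  Layer 1: {1}
  Layer 2: {3}
  Layer 3: {5}
4 never appears.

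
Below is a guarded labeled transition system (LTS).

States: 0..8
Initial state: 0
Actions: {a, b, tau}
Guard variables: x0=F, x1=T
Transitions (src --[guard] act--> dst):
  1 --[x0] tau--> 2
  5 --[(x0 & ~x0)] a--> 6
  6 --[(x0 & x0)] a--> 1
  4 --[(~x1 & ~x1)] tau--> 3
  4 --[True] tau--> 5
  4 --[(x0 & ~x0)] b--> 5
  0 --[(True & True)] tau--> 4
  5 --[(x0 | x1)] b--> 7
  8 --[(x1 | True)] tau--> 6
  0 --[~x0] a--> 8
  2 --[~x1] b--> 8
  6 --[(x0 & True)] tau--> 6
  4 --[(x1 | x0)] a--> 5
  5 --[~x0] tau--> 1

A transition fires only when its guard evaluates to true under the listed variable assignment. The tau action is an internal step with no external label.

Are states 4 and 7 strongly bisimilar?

Compute ~ classes (split until stable):
  π0 = {{0,1,2,3,4,5,6,7,8}}
  π1 = {{0,4},{1,2,3,6,7},{5},{8}}
  π2 = {{0},{1,2,3,6,7},{4},{5},{8}}
stable after 3 split(s): 5 block(s)
[4]={4}  [7]={1,2,3,6,7}

Answer: NOT BISIMILAR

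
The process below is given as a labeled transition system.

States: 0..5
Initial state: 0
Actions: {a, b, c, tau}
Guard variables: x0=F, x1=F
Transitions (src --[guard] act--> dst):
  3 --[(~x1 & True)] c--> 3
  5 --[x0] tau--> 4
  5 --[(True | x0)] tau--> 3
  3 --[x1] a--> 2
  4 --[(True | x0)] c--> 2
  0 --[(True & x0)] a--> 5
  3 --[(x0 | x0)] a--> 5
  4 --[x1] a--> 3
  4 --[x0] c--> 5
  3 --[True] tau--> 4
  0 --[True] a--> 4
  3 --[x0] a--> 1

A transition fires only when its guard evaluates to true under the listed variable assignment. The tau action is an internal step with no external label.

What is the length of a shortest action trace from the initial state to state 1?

Breadth-first toward 1:
  L0 = {0}
  L1 = {4}
  L2 = {2}
1 never appears.

Answer: UNREACHABLE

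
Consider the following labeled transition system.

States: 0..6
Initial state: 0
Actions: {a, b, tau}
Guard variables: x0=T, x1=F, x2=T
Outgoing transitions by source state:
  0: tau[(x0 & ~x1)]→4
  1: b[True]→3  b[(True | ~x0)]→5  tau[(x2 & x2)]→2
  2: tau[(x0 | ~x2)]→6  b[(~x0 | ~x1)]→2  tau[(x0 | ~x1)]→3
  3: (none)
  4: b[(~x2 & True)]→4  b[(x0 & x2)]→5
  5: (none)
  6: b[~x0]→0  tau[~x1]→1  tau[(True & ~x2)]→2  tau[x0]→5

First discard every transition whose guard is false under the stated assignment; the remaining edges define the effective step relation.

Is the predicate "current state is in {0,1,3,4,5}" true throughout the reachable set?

Answer: INVARIANT HOLDS

Trace:
Inv-set: {0,1,3,4,5}
Reach set: {0,4,5}
  0: safe
  4: safe
  5: safe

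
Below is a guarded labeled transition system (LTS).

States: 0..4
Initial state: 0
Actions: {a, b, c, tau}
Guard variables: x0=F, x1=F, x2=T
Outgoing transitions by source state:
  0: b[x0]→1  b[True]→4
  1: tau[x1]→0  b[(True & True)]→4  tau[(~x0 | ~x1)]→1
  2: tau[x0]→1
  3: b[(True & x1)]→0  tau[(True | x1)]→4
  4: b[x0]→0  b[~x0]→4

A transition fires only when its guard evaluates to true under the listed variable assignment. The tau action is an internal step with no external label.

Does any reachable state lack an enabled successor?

Reachable = {0,4}
  0: b→4  [deg 1]
  4: b→4  [deg 1]

Answer: DEADLOCK-FREE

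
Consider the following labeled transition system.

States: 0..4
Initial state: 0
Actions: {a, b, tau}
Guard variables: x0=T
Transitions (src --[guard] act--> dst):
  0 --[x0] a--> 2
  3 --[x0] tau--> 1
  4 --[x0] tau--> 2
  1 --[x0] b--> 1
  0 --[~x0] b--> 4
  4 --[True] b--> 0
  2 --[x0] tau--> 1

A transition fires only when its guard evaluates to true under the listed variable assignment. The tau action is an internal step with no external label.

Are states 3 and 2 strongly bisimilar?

Refine partition for ~:
  π0 = {{0,1,2,3,4}}
  π1 = {{0},{1},{2,3},{4}}
4 equivalence class(es) (converged in 2)
[3]={2,3}  [2]={2,3}

Answer: BISIMILAR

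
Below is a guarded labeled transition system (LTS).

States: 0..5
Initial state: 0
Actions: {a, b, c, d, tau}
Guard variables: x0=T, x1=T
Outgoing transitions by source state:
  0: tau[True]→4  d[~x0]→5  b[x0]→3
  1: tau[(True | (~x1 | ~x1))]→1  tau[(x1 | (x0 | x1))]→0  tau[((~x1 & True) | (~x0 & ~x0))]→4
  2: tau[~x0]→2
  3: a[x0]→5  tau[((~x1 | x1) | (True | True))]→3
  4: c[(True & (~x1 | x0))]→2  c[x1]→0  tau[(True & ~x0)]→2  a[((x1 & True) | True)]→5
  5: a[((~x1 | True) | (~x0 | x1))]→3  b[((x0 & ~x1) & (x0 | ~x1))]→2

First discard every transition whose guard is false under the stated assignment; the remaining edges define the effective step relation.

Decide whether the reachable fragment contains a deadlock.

R = {0,2,3,4,5}
  0: b→3  tau→4  [2 exit(s)]
  2: ∅  [STUCK]
  3: a→5  tau→3  [2 exit(s)]
  4: a→5  c→0  c→2  [3 exit(s)]
  5: a→3  [1 exit(s)]
trace reaching 2: tau·c

Answer: DEADLOCK at state 2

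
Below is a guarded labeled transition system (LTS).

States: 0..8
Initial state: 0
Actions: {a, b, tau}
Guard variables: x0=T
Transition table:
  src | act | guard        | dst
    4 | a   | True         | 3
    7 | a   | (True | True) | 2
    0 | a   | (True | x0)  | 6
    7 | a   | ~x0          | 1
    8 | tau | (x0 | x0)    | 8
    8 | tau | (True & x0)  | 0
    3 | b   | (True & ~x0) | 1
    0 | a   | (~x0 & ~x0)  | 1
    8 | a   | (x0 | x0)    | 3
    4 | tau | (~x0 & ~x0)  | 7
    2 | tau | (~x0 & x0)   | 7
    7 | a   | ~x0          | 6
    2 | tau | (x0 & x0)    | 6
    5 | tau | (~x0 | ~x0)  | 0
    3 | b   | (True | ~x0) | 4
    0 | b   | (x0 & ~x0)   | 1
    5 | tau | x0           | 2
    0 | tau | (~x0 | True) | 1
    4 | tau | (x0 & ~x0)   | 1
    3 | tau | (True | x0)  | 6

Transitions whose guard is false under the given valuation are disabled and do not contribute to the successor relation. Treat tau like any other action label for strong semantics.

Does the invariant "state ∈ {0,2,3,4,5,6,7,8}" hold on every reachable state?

Allowed set {0,2,3,4,5,6,7,8}
R = {0,1,6}
  0: safe
  1: outside
  6: safe
witness against invariant: tau → 1

Answer: INVARIANT VIOLATED at state 1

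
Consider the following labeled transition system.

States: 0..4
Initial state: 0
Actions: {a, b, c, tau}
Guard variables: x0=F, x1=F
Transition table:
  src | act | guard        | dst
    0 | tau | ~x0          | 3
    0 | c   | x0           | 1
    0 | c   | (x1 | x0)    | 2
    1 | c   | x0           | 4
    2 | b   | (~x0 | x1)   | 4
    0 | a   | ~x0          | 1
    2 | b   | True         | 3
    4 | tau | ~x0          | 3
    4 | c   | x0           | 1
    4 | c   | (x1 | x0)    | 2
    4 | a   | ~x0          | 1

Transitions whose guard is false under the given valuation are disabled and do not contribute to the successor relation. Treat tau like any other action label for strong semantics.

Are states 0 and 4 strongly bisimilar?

Bisimulation quotient by refinement:
  P[0] = {{0,1,2,3,4}}
  P[1] = {{0,4},{1,3},{2}}
Fixed point at round 2; 3 class(es).
[0]={0,4}  [4]={0,4}

Answer: BISIMILAR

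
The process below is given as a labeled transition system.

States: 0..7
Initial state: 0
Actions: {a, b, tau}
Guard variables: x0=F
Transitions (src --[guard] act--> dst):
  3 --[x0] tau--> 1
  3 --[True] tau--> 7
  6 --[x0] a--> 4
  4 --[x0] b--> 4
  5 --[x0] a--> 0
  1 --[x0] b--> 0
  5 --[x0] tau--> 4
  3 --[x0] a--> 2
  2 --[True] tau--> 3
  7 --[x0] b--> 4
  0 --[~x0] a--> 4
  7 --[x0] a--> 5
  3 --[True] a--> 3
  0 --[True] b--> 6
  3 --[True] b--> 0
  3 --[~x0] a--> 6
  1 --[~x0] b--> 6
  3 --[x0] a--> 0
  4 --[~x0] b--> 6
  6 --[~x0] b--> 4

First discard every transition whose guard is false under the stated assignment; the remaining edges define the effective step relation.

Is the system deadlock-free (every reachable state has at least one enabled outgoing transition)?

Answer: DEADLOCK-FREE

Working:
Reachable = {0,4,6}
  0: a→4  b→6  [2 out]
  4: b→6  [1 out]
  6: b→4  [1 out]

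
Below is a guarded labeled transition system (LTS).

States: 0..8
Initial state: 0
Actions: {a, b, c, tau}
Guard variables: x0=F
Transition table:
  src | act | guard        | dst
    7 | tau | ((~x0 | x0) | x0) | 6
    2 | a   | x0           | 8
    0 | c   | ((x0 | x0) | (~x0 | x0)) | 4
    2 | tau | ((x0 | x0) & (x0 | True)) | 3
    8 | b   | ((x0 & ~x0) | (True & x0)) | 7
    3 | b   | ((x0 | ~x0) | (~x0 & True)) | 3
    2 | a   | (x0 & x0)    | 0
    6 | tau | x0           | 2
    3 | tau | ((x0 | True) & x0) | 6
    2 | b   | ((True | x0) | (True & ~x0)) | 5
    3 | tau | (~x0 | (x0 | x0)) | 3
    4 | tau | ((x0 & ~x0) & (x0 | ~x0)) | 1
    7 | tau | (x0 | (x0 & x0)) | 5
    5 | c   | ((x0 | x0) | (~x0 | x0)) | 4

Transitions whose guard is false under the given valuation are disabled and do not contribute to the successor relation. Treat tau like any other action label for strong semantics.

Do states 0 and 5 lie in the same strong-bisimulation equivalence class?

Answer: BISIMILAR

Analysis:
Refine partition for ~:
  P[0] = {{0,1,2,3,4,5,6,7,8}}
  P[1] = {{0,5},{1,4,6,8},{2},{3},{7}}
5 equivalence class(es) (converged in 2)
0∈{0,5}, 5∈{0,5}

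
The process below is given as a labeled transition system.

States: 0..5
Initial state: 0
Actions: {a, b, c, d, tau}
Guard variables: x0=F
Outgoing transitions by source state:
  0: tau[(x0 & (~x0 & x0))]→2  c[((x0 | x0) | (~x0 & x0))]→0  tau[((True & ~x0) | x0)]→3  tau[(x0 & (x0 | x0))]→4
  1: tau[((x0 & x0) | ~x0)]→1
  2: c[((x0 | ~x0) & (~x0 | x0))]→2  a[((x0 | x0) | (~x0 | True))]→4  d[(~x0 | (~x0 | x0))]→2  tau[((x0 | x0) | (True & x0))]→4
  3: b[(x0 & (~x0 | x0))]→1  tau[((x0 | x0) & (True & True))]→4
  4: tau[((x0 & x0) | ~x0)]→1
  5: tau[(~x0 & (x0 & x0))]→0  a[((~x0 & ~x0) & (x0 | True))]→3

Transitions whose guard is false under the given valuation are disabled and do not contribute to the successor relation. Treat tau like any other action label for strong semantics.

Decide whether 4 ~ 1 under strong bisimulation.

Compute ~ classes (split until stable):
  π0 = {{0,1,2,3,4,5}}
  π1 = {{0,1,4},{2},{3},{5}}
  π2 = {{0},{1,4},{2},{3},{5}}
5 equivalence class(es) (converged in 3)
[4]={1,4}  [1]={1,4}

Answer: BISIMILAR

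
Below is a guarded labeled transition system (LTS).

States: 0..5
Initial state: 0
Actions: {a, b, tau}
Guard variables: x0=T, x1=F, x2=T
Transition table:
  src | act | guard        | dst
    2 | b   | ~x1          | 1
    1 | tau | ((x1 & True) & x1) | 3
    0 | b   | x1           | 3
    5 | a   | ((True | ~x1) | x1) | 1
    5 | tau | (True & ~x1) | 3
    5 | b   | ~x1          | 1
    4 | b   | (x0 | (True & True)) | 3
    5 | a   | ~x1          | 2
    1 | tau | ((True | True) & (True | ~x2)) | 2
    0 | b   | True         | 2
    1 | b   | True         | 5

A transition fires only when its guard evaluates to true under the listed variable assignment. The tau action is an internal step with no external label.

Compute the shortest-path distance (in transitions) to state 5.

Answer: 3

Trace:
Breadth-first toward 5:
  Layer 0: {0}
  Layer 1: {2}
  Layer 2: {1}
  Layer 3: {5}
5 enters at depth 3; path b·b·b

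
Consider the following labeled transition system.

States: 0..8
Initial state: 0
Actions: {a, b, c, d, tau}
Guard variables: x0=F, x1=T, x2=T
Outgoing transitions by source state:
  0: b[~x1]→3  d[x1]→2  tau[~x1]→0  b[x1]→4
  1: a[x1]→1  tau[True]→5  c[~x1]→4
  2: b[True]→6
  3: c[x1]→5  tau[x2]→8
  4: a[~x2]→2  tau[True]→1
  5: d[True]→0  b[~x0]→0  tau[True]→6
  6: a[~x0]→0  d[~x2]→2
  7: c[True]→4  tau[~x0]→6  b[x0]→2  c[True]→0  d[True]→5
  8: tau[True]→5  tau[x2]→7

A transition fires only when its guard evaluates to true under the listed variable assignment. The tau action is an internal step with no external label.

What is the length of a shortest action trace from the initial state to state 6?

BFS to 6:
  depth 0: {0}
  depth 1: {2,4}
  depth 2: {1,6}
6 enters at depth 2; path d·b

Answer: 2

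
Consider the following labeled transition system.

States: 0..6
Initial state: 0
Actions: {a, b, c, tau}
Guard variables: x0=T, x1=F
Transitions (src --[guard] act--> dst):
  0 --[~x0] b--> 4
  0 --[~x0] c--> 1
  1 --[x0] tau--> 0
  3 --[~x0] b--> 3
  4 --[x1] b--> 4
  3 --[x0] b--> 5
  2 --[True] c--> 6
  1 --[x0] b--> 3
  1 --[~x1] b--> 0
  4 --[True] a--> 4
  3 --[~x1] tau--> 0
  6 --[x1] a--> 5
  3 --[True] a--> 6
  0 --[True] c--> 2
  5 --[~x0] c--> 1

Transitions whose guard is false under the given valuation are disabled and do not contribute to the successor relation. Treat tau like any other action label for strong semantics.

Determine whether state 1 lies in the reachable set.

Answer: UNREACHABLE

Trace:
Guard filter leaves 9 enabled edge(s).
depth 0: {0}
depth 1: {2}  now seen {0,2}
depth 2: {6}  now seen {0,2,6}
Reachable = {0,2,6}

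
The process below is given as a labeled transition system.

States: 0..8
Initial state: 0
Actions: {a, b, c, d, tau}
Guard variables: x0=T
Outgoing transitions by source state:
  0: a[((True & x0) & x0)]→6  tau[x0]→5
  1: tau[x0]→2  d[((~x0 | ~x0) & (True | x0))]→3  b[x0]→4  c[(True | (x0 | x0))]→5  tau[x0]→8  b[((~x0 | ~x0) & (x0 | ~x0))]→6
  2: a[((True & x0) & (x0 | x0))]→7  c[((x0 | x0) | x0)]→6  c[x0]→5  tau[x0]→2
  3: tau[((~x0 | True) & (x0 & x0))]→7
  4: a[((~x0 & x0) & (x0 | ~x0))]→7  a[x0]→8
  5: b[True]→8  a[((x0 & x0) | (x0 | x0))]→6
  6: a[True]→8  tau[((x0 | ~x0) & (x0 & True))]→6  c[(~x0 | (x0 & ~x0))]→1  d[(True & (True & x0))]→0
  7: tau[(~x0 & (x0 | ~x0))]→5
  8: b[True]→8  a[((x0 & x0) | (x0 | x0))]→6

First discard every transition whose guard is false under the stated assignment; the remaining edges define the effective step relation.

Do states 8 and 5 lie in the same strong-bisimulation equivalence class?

Answer: BISIMILAR

Analysis:
Refine partition for ~:
  π0 = {{0,1,2,3,4,5,6,7,8}}
  π1 = {{0},{1},{2},{3},{4},{5,8},{6},{7}}
stable after 2 split(s): 8 block(s)
8∈{5,8}, 5∈{5,8}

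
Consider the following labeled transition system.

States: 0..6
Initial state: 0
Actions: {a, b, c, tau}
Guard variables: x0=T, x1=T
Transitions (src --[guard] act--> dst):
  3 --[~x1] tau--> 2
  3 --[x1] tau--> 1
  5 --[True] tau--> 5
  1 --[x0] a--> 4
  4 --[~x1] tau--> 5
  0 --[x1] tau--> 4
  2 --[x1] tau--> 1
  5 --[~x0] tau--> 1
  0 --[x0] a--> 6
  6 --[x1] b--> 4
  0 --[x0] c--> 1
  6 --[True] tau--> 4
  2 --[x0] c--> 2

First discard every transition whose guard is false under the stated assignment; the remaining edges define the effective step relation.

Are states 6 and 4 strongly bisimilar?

Answer: NOT BISIMILAR

Trace:
Compute ~ classes (split until stable):
  round 0: {{0,1,2,3,4,5,6}}
  round 1: {{0},{1},{2},{3,5},{4},{6}}
  round 2: {{0},{1},{2},{3},{4},{5},{6}}
7 equivalence class(es) (converged in 3)
class of 6: {6}; class of 4: {4}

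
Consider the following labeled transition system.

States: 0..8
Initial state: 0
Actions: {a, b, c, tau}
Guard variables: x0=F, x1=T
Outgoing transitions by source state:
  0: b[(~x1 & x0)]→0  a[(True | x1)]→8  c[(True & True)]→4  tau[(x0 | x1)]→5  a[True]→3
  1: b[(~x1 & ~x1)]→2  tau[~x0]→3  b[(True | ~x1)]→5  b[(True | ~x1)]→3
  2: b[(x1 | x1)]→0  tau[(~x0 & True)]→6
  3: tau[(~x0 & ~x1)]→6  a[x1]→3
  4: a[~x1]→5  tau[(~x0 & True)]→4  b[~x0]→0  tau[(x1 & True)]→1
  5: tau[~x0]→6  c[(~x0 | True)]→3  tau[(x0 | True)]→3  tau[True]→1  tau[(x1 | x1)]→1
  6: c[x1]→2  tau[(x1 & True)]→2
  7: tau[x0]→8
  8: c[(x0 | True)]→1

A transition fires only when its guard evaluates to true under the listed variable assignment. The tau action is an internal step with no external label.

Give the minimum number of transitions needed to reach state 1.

Layered search for 1:
  L0 = {0}
  L1 = {3,4,5,8}
  L2 = {1,6}
1 enters at depth 2; path a·c

Answer: 2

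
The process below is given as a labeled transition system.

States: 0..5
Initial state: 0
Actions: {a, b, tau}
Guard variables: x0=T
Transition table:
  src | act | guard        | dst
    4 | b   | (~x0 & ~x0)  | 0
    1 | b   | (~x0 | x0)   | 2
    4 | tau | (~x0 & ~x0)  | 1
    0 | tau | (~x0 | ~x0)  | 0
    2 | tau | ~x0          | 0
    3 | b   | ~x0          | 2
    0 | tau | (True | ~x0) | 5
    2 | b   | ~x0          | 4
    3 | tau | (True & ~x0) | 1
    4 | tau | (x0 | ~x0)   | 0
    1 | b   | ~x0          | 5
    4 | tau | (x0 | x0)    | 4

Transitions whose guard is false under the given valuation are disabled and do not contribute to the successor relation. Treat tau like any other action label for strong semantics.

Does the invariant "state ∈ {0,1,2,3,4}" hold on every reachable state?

Inv-set: {0,1,2,3,4}
R = {0,5}
  0: ✓
  5: outside
reach 5 via tau — violates

Answer: INVARIANT VIOLATED at state 5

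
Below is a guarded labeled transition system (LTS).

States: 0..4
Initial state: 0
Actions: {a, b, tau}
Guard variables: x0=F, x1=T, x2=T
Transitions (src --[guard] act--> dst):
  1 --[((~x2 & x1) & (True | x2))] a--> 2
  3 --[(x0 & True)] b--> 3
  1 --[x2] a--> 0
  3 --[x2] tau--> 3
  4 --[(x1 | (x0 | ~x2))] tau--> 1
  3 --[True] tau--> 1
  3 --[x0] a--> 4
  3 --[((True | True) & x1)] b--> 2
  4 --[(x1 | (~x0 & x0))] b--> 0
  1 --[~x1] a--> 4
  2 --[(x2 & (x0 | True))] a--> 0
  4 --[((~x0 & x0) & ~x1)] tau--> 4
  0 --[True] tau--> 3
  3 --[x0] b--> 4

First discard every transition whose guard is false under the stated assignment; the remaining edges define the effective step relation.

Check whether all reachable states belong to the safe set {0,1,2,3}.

Answer: INVARIANT HOLDS

Trace:
Safe = {0,1,2,3}
Reachable = {0,1,2,3}
  0: safe
  1: safe
  2: safe
  3: safe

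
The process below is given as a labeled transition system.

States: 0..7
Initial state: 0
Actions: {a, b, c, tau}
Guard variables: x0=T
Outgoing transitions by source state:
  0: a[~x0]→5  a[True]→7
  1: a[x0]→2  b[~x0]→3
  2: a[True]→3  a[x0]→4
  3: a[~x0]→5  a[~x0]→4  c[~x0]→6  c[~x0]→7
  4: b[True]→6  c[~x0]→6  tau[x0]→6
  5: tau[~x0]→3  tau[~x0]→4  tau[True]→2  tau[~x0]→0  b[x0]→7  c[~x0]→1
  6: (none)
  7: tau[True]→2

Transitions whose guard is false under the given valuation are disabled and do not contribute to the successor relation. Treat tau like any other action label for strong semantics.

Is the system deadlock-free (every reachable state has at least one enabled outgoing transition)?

Reach set: {0,2,3,4,6,7}
  0: a→7  [1 out]
  2: a→3  a→4  [2 out]
  3: ∅  [no exit]
  4: b→6  tau→6  [2 out]
  6: ∅  [no exit]
  7: tau→2  [1 out]
trace reaching 3: a·tau·a

Answer: DEADLOCK at state 3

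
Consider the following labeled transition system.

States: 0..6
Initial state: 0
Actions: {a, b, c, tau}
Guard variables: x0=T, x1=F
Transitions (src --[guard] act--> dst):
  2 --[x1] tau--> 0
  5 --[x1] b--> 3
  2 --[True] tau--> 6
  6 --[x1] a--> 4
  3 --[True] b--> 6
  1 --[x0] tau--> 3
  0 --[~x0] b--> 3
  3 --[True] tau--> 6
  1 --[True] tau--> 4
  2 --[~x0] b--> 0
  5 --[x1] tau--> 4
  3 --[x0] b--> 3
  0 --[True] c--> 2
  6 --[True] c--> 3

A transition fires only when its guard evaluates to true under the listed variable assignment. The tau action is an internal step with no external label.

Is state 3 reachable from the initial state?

8 transition(s) survive guard evaluation.
depth 0: {0}
depth 1: {2}  now seen {0,2}
depth 2: {6}  now seen {0,2,6}
depth 3: {3}  now seen {0,2,3,6}
Reach set: {0,2,3,6}
Path to 3: c·tau·c

Answer: REACHABLE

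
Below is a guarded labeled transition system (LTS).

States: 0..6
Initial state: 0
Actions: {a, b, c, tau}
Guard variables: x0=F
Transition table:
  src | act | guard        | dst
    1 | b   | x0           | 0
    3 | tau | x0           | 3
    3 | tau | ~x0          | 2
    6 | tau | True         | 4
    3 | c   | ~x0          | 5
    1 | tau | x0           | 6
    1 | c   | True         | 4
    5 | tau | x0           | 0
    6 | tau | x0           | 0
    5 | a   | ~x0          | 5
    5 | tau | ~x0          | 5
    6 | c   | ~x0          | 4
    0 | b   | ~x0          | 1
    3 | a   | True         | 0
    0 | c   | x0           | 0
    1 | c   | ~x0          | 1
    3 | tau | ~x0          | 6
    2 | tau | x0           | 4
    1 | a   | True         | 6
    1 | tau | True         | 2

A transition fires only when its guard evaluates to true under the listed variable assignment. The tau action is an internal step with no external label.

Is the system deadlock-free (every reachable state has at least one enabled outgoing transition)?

Answer: DEADLOCK at state 2

Working:
Reach set: {0,1,2,4,6}
  0: b→1  [deg 1]
  1: a→6  c→1  c→4  tau→2  [deg 4]
  2: ∅  [STUCK]
  4: ∅  [STUCK]
  6: c→4  tau→4  [deg 2]
Path to 2: b·tau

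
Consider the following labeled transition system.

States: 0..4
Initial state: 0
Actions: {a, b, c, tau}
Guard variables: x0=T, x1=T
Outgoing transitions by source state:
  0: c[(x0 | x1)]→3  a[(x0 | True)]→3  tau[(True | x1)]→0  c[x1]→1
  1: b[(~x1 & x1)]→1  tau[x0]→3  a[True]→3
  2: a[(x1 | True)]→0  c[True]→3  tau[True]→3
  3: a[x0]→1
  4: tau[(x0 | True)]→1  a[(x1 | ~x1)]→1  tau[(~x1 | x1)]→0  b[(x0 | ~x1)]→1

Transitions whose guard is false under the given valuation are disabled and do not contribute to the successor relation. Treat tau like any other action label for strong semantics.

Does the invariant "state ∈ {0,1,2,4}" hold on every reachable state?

Answer: INVARIANT VIOLATED at state 3

Analysis:
Safe = {0,1,2,4}
Reachable = {0,1,3}
  0: ok
  1: ok
  3: ✗ unsafe
reach 3 via c — violates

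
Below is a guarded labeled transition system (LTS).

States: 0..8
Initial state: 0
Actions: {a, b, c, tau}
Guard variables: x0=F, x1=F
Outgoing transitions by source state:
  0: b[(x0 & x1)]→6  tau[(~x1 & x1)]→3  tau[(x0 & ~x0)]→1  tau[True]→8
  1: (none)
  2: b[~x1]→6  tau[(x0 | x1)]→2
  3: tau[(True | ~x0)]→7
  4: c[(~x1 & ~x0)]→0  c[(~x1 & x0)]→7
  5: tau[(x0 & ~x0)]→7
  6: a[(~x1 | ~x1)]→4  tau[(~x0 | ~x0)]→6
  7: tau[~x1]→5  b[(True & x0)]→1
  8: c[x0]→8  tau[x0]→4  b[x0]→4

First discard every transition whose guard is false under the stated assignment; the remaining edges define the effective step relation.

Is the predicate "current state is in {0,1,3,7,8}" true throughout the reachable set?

Inv-set: {0,1,3,7,8}
Reachable = {0,8}
  0: ✓
  8: ✓

Answer: INVARIANT HOLDS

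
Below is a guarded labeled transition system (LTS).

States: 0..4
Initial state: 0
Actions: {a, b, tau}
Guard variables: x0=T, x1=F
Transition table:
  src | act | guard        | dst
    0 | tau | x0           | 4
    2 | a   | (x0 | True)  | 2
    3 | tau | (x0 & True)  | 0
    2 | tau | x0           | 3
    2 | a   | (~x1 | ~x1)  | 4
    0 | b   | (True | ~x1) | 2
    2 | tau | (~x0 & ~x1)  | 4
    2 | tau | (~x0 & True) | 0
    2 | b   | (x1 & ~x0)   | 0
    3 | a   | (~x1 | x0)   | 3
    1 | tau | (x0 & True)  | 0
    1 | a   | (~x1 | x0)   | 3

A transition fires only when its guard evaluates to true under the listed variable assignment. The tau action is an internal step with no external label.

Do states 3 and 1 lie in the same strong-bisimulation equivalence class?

Bisimulation quotient by refinement:
  P[0] = {{0,1,2,3,4}}
  P[1] = {{0},{1,2,3},{4}}
  P[2] = {{0},{1,3},{2},{4}}
Fixed point at round 3; 4 class(es).
[3]={1,3}  [1]={1,3}

Answer: BISIMILAR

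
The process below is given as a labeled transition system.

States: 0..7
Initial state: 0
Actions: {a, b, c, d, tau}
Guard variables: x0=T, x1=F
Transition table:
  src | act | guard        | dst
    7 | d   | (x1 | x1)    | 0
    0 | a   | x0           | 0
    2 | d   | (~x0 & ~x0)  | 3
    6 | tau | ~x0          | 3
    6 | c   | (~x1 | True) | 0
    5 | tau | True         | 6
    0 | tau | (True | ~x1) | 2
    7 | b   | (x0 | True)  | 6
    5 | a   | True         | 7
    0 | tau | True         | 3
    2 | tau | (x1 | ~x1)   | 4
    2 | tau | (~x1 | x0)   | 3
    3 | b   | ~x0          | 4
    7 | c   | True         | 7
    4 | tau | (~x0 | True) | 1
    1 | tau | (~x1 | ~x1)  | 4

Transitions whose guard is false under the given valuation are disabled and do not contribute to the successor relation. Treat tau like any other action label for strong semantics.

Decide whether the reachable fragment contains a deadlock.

Reachable = {0,1,2,3,4}
  0: a→0  tau→2  tau→3  [3 exit(s)]
  1: tau→4  [1 exit(s)]
  2: tau→3  tau→4  [2 exit(s)]
  3: ∅  [STUCK]
  4: tau→1  [1 exit(s)]
trace reaching 3: tau

Answer: DEADLOCK at state 3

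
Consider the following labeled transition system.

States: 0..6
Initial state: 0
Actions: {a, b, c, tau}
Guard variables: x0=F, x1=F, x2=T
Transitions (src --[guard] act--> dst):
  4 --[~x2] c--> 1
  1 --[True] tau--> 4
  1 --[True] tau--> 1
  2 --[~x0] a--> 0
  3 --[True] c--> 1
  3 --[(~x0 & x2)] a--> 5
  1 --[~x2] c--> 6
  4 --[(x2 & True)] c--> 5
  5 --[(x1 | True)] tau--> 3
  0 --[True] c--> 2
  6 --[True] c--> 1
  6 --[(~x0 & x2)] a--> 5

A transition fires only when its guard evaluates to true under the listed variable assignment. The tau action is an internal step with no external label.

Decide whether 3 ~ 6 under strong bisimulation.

Answer: BISIMILAR

Analysis:
Compute ~ classes (split until stable):
  P[0] = {{0,1,2,3,4,5,6}}
  P[1] = {{0,4},{1,5},{2},{3,6}}
  P[2] = {{0},{1},{2},{3,6},{4},{5}}
stable after 3 split(s): 6 block(s)
class of 3: {3,6}; class of 6: {3,6}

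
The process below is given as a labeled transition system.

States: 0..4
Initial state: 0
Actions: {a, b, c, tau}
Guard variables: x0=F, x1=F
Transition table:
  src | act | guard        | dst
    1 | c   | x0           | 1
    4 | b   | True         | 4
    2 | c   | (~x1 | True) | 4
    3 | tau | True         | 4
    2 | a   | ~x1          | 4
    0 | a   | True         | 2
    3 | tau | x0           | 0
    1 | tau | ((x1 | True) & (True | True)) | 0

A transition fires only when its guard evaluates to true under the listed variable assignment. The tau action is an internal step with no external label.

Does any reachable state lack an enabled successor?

R = {0,2,4}
  0: a→2  [1 out]
  2: a→4  c→4  [2 out]
  4: b→4  [1 out]

Answer: DEADLOCK-FREE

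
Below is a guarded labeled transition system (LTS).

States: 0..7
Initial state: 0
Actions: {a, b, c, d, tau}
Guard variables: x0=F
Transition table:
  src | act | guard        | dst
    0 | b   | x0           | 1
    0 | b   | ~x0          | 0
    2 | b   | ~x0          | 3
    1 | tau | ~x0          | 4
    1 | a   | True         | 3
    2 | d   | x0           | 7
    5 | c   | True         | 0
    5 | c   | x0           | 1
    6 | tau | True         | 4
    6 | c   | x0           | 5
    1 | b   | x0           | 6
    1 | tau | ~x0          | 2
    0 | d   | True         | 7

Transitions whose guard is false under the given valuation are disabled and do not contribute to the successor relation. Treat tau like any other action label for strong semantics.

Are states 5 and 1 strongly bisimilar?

Answer: NOT BISIMILAR

Working:
Refine partition for ~:
  π0 = {{0,1,2,3,4,5,6,7}}
  π1 = {{0},{1},{2},{3,4,7},{5},{6}}
stable after 2 split(s): 6 block(s)
class of 5: {5}; class of 1: {1}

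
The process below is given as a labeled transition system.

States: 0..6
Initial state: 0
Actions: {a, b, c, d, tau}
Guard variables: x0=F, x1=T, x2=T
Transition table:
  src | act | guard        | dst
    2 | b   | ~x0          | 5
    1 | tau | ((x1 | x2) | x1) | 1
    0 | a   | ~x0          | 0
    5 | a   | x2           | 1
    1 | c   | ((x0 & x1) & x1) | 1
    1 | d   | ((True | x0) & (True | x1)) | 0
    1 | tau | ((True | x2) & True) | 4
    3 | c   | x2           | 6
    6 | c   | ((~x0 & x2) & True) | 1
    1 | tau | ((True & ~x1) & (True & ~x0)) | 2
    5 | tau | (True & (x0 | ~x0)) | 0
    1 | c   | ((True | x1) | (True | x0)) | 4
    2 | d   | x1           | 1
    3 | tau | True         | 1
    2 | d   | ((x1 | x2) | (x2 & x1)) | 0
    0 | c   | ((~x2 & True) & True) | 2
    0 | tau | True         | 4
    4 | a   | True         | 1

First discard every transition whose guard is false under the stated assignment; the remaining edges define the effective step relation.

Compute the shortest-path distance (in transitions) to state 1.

Layered search for 1:
  depth 0: {0}
  depth 1: {4}
  depth 2: {1}
1 enters at depth 2; path tau·a

Answer: 2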